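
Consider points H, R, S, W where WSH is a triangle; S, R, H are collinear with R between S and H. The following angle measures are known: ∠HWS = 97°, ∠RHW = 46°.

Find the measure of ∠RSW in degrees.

1. ∠SHW = 46°  [R on ray HS]
2. ∠HSW = 37°  [△WSH]
3. ∠RSW = 37°  [R on ray SH]

∠RSW = 37°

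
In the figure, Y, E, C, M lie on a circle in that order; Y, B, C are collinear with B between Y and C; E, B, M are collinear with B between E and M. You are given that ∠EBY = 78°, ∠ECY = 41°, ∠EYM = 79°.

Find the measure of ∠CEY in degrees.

1. ∠EMY = 41°  [same arc YE]
2. ∠MEY = 60°  [△YEM]
3. ∠CYE = 42°  [△YBE]
4. ∠CEY = 97°  [△YEC]

∠CEY = 97°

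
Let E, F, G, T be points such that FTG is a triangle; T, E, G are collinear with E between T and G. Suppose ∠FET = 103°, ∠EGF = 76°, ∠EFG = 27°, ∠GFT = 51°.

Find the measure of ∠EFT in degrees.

1. ∠FGT = 76°  [E on ray GT]
2. ∠FTG = 53°  [△FTG]
3. ∠ETF = 53°  [E on ray TG]
4. ∠EFT = 24°  [△FTE]

∠EFT = 24°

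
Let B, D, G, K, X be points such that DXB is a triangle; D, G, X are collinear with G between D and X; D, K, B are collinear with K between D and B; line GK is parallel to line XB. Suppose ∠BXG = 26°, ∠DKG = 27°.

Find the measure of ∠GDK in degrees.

1. ∠BXD = 26°  [G on ray XD]
2. ∠DBX = 27°  [GK∥XB, corresponding at K]
3. ∠BDX = 127°  [△DXB]
4. ∠GDK = 127°  [G on DX, K on DB]

∠GDK = 127°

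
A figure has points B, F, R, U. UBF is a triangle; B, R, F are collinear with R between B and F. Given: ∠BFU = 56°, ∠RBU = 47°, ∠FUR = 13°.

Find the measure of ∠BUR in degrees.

∠BUR = 64°

1. ∠RFU = 56°  [R on ray FB]
2. ∠FRU = 111°  [△URF]
3. ∠BRU = 69°  [linear pair at R on BF]
4. ∠BUR = 64°  [△UBR]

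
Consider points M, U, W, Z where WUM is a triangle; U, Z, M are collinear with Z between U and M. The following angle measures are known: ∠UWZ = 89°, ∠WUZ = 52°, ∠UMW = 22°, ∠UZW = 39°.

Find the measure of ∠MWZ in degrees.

∠MWZ = 17°

1. ∠WMZ = 22°  [Z on ray MU]
2. ∠MZW = 141°  [linear pair at Z on UM]
3. ∠MWZ = 17°  [△WZM]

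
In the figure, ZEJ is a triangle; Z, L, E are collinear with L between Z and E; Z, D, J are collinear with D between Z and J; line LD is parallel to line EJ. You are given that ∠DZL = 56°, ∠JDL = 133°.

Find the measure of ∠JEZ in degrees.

1. ∠LDZ = 47°  [linear pair at D on ZJ]
2. ∠DLZ = 77°  [△ZLD]
3. ∠JEZ = 77°  [LD∥EJ, corresponding at L]

∠JEZ = 77°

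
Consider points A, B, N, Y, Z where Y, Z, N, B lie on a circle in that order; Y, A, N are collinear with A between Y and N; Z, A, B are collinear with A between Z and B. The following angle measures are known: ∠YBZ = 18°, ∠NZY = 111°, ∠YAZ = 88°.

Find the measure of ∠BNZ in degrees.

1. ∠YNZ = 18°  [same arc YZ]
2. ∠NYZ = 51°  [△YZN]
3. ∠NAZ = 92°  [linear pair at A on YN]
4. ∠BZN = 70°  [△ZAN]
5. ∠NBZ = 51°  [same arc ZN]
6. ∠BNZ = 59°  [△ZNB]

∠BNZ = 59°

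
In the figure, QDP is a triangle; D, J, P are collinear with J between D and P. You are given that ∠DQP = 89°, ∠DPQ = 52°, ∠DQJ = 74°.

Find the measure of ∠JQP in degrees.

∠JQP = 15°

1. ∠PDQ = 39°  [△QDP]
2. ∠JPQ = 52°  [J on ray PD]
3. ∠JDQ = 39°  [J on ray DP]
4. ∠DJQ = 67°  [△QDJ]
5. ∠PJQ = 113°  [linear pair at J on DP]
6. ∠JQP = 15°  [△QJP]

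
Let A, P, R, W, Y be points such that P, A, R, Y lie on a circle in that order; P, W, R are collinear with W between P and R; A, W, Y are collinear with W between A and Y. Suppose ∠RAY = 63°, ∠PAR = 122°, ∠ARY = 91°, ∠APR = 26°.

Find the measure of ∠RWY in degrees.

1. ∠RPY = 63°  [same arc RY]
2. ∠AYR = 26°  [△ARY]
3. ∠PYR = 58°  [cyclic PARY, opposite ∠A+∠Y]
4. ∠PRY = 59°  [△PRY]
5. ∠RWY = 95°  [△RWY]

∠RWY = 95°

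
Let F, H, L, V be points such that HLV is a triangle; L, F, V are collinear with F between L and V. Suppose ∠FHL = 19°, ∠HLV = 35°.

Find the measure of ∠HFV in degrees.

1. ∠FLH = 35°  [F on ray LV]
2. ∠HFL = 126°  [△HLF]
3. ∠HFV = 54°  [linear pair at F on LV]

∠HFV = 54°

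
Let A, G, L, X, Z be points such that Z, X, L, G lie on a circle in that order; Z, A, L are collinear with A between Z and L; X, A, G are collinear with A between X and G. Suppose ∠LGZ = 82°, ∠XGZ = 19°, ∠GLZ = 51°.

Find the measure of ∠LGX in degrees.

1. ∠LXZ = 98°  [cyclic ZXLG, opposite ∠X+∠G]
2. ∠XLZ = 19°  [same arc ZX]
3. ∠LZX = 63°  [△ZXL]
4. ∠LGX = 63°  [same arc XL]

∠LGX = 63°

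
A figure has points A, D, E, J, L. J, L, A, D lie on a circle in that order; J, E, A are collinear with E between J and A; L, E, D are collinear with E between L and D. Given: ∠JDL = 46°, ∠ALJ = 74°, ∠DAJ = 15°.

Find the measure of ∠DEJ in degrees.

1. ∠ADJ = 106°  [cyclic JLAD, opposite ∠L+∠D]
2. ∠AJD = 59°  [△JAD]
3. ∠DEJ = 75°  [△JED]

∠DEJ = 75°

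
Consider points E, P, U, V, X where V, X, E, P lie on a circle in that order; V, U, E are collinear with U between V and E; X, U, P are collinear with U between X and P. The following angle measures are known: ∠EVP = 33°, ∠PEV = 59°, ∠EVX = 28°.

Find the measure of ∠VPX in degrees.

∠VPX = 60°

1. ∠EXP = 33°  [same arc EP]
2. ∠PXV = 59°  [same arc VP]
3. ∠EPX = 28°  [same arc XE]
4. ∠PEX = 119°  [△XEP]
5. ∠PVX = 61°  [cyclic VXEP, opposite ∠V+∠E]
6. ∠VPX = 60°  [△VXP]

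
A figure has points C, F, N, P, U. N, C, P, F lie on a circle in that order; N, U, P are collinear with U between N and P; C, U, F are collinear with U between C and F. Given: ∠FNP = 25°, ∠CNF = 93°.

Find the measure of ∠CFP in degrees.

1. ∠FCP = 25°  [same arc PF]
2. ∠CPF = 87°  [cyclic NCPF, opposite ∠N+∠P]
3. ∠CFP = 68°  [△CPF]

∠CFP = 68°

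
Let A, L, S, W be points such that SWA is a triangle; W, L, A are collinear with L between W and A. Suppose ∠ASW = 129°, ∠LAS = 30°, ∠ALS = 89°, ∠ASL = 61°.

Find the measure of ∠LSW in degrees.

∠LSW = 68°

1. ∠SAW = 30°  [L on ray AW]
2. ∠SLW = 91°  [linear pair at L on WA]
3. ∠AWS = 21°  [△SWA]
4. ∠LWS = 21°  [L on ray WA]
5. ∠LSW = 68°  [△SWL]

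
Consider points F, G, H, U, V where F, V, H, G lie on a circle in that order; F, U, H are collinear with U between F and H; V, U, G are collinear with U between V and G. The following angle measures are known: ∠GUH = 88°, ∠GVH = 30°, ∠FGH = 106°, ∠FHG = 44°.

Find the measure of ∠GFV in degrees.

1. ∠HGV = 48°  [△HUG]
2. ∠GHV = 102°  [△VHG]
3. ∠GFV = 78°  [cyclic FVHG, opposite ∠F+∠H]

∠GFV = 78°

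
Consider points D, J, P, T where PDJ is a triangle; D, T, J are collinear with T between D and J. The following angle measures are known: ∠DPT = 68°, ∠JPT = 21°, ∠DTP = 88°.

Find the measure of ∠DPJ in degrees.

∠DPJ = 89°

1. ∠PDT = 24°  [△PDT]
2. ∠JTP = 92°  [linear pair at T on DJ]
3. ∠JDP = 24°  [T on ray DJ]
4. ∠PJT = 67°  [△PTJ]
5. ∠DJP = 67°  [T on ray JD]
6. ∠DPJ = 89°  [△PDJ]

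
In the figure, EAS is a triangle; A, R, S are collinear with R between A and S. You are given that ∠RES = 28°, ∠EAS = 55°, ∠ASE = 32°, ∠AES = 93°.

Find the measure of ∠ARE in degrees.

1. ∠ESR = 32°  [R on ray SA]
2. ∠ERS = 120°  [△ERS]
3. ∠ARE = 60°  [linear pair at R on AS]

∠ARE = 60°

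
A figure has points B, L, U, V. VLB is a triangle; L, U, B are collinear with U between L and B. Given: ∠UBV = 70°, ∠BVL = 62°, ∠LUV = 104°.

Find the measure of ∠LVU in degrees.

1. ∠LBV = 70°  [U on ray BL]
2. ∠BLV = 48°  [△VLB]
3. ∠ULV = 48°  [U on ray LB]
4. ∠LVU = 28°  [△VLU]

∠LVU = 28°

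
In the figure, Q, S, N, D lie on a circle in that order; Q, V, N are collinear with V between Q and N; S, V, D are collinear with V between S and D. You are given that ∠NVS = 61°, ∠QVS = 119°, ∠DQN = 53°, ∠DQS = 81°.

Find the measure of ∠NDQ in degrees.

∠NDQ = 94°

1. ∠DVQ = 61°  [vertical angles at V]
2. ∠QDS = 66°  [△QVD]
3. ∠DSQ = 33°  [△QSD]
4. ∠DNQ = 33°  [same arc QD]
5. ∠NDQ = 94°  [△QND]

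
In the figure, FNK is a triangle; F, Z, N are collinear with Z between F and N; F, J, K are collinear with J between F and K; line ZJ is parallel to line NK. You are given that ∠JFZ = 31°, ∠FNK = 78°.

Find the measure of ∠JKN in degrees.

∠JKN = 71°

1. ∠KFN = 31°  [Z on FN, J on FK]
2. ∠FKN = 71°  [△FNK]
3. ∠JKN = 71°  [J on ray KF]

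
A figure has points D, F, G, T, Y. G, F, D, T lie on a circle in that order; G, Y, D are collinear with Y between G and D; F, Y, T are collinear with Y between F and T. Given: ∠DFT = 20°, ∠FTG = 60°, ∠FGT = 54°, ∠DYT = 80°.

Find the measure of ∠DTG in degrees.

1. ∠DGT = 20°  [same arc DT]
2. ∠GFT = 66°  [△GFT]
3. ∠GDT = 66°  [same arc GT]
4. ∠DTG = 94°  [△GDT]

∠DTG = 94°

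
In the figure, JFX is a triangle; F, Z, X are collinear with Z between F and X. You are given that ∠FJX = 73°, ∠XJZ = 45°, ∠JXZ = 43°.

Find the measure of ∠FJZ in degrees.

∠FJZ = 28°

1. ∠JZX = 92°  [△JZX]
2. ∠FXJ = 43°  [Z on ray XF]
3. ∠FZJ = 88°  [linear pair at Z on FX]
4. ∠JFX = 64°  [△JFX]
5. ∠JFZ = 64°  [Z on ray FX]
6. ∠FJZ = 28°  [△JFZ]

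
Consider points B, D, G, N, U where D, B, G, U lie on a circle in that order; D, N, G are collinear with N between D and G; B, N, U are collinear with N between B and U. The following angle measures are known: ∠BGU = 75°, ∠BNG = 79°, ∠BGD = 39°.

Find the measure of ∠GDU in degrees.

∠GDU = 62°

1. ∠DNU = 79°  [vertical angles at N]
2. ∠BUD = 39°  [same arc DB]
3. ∠GDU = 62°  [△DNU]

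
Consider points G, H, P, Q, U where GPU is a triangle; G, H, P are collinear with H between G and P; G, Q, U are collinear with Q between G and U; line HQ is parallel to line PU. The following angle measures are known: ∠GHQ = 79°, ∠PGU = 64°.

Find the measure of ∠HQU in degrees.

∠HQU = 143°

1. ∠GPU = 79°  [HQ∥PU, corresponding at H]
2. ∠GUP = 37°  [△GPU]
3. ∠GQH = 37°  [HQ∥PU, corresponding at Q]
4. ∠HQU = 143°  [linear pair at Q on GU]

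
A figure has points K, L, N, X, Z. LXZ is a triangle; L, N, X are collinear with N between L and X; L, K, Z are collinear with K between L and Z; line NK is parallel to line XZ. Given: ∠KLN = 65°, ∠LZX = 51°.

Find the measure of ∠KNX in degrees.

1. ∠XLZ = 65°  [N on LX, K on LZ]
2. ∠LXZ = 64°  [△LXZ]
3. ∠KNL = 64°  [NK∥XZ, corresponding at N]
4. ∠KNX = 116°  [linear pair at N on LX]

∠KNX = 116°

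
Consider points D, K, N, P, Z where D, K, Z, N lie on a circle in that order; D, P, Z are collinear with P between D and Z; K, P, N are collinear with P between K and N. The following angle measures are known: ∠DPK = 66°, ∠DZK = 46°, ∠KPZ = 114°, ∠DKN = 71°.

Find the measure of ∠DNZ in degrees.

1. ∠KDZ = 43°  [△DPK]
2. ∠DKZ = 91°  [△DKZ]
3. ∠DNZ = 89°  [cyclic DKZN, opposite ∠K+∠N]

∠DNZ = 89°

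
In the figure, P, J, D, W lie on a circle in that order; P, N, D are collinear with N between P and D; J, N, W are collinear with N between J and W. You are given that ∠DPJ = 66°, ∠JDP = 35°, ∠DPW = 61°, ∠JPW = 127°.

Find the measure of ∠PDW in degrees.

∠PDW = 18°

1. ∠JWP = 35°  [same arc PJ]
2. ∠PJW = 18°  [△PJW]
3. ∠PDW = 18°  [same arc PW]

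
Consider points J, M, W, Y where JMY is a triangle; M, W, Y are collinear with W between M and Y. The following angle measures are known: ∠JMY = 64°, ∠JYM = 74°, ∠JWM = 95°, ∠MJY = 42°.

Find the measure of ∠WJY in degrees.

∠WJY = 21°

1. ∠JYW = 74°  [W on ray YM]
2. ∠JWY = 85°  [linear pair at W on MY]
3. ∠WJY = 21°  [△JWY]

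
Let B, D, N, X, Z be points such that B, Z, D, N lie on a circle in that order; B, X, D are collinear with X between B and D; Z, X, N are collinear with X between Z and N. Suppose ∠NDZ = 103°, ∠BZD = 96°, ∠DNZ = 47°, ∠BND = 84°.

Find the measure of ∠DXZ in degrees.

∠DXZ = 113°

1. ∠DZN = 30°  [△ZDN]
2. ∠DBZ = 47°  [same arc ZD]
3. ∠BDZ = 37°  [△BZD]
4. ∠DXZ = 113°  [△ZXD]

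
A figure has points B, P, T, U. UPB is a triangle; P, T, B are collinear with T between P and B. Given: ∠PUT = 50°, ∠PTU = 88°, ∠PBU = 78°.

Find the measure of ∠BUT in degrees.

∠BUT = 10°

1. ∠BTU = 92°  [linear pair at T on PB]
2. ∠TBU = 78°  [T on ray BP]
3. ∠BUT = 10°  [△UTB]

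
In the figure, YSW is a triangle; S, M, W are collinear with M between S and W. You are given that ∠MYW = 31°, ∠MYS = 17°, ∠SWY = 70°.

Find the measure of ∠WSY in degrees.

∠WSY = 62°

1. ∠MWY = 70°  [M on ray WS]
2. ∠WMY = 79°  [△YMW]
3. ∠SMY = 101°  [linear pair at M on SW]
4. ∠MSY = 62°  [△YSM]
5. ∠WSY = 62°  [M on ray SW]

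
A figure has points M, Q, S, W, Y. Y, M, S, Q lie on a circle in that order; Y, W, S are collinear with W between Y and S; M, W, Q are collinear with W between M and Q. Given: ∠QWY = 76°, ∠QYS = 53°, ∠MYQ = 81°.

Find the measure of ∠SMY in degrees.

1. ∠MWS = 76°  [vertical angles at W]
2. ∠MQY = 51°  [△YWQ]
3. ∠QMS = 53°  [same arc SQ]
4. ∠QMY = 48°  [△YMQ]
5. ∠MWY = 104°  [linear pair at W on YS]
6. ∠MSY = 51°  [△MWS]
7. ∠MYS = 28°  [△YWM]
8. ∠SMY = 101°  [△YMS]

∠SMY = 101°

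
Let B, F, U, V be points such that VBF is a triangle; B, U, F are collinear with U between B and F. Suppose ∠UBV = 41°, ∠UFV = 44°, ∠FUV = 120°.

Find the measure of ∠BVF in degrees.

∠BVF = 95°

1. ∠FBV = 41°  [U on ray BF]
2. ∠BFV = 44°  [U on ray FB]
3. ∠BVF = 95°  [△VBF]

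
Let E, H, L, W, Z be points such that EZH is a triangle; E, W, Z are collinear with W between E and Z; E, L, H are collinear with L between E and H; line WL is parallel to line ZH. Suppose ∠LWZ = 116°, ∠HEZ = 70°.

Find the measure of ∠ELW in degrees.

1. ∠EWL = 64°  [linear pair at W on EZ]
2. ∠LEW = 70°  [W on EZ, L on EH]
3. ∠ELW = 46°  [△EWL]

∠ELW = 46°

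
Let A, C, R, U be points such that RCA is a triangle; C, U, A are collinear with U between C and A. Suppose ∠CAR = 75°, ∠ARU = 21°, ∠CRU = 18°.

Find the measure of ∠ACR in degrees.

1. ∠RAU = 75°  [U on ray AC]
2. ∠AUR = 84°  [△RUA]
3. ∠CUR = 96°  [linear pair at U on CA]
4. ∠RCU = 66°  [△RCU]
5. ∠ACR = 66°  [U on ray CA]

∠ACR = 66°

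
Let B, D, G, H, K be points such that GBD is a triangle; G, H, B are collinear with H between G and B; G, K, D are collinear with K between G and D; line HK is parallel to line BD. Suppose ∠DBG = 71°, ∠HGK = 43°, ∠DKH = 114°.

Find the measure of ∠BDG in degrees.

1. ∠GHK = 71°  [HK∥BD, corresponding at H]
2. ∠GKH = 66°  [△GHK]
3. ∠BDG = 66°  [HK∥BD, corresponding at K]

∠BDG = 66°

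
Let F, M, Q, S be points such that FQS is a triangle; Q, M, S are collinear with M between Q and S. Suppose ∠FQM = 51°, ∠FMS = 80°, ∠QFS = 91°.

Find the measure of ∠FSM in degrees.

1. ∠FQS = 51°  [M on ray QS]
2. ∠FSQ = 38°  [△FQS]
3. ∠FSM = 38°  [M on ray SQ]

∠FSM = 38°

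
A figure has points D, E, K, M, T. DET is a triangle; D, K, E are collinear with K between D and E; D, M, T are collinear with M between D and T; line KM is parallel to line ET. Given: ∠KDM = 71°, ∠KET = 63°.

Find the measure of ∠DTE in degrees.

1. ∠EDT = 71°  [K on DE, M on DT]
2. ∠DET = 63°  [K on ray ED]
3. ∠DTE = 46°  [△DET]

∠DTE = 46°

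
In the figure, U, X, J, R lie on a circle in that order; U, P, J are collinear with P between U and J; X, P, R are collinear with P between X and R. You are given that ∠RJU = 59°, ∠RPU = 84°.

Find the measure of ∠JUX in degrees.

1. ∠RXU = 59°  [same arc UR]
2. ∠JPX = 84°  [vertical angles at P]
3. ∠UPX = 96°  [linear pair at P on UJ]
4. ∠JUX = 25°  [△UPX]

∠JUX = 25°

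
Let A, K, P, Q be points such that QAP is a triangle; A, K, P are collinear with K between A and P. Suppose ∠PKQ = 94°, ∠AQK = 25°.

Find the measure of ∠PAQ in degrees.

1. ∠AKQ = 86°  [linear pair at K on AP]
2. ∠KAQ = 69°  [△QAK]
3. ∠PAQ = 69°  [K on ray AP]

∠PAQ = 69°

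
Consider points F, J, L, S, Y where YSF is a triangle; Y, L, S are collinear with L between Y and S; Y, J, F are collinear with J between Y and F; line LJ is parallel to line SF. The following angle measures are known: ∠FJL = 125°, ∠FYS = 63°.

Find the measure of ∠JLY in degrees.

1. ∠LJY = 55°  [linear pair at J on YF]
2. ∠JYL = 63°  [L on YS, J on YF]
3. ∠JLY = 62°  [△YLJ]

∠JLY = 62°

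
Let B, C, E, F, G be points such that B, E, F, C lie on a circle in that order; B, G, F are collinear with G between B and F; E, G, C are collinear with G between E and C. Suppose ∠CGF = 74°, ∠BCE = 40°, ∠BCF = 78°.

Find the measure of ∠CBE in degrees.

∠CBE = 72°

1. ∠BGC = 106°  [linear pair at G on BF]
2. ∠CBF = 34°  [△BGC]
3. ∠BFC = 68°  [△BFC]
4. ∠BEC = 68°  [same arc BC]
5. ∠CBE = 72°  [△BEC]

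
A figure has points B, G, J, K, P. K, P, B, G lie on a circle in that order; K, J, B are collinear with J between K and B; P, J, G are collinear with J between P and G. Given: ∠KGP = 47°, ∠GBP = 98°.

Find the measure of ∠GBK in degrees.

∠GBK = 51°

1. ∠GKP = 82°  [cyclic KPBG, opposite ∠K+∠B]
2. ∠GPK = 51°  [△KPG]
3. ∠GBK = 51°  [same arc KG]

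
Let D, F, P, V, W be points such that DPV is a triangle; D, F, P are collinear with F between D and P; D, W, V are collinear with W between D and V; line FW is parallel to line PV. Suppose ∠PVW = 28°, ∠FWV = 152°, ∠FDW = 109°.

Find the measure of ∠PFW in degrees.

1. ∠DWF = 28°  [linear pair at W on DV]
2. ∠DFW = 43°  [△DFW]
3. ∠PFW = 137°  [linear pair at F on DP]

∠PFW = 137°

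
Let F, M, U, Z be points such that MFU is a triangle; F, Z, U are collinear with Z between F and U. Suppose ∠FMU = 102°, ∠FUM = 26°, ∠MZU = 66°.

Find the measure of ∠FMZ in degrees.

1. ∠MFU = 52°  [△MFU]
2. ∠FZM = 114°  [linear pair at Z on FU]
3. ∠MFZ = 52°  [Z on ray FU]
4. ∠FMZ = 14°  [△MFZ]

∠FMZ = 14°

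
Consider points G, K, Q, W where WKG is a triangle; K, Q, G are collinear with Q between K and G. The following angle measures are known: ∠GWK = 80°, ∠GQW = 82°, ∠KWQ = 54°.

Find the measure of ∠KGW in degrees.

∠KGW = 72°

1. ∠KQW = 98°  [linear pair at Q on KG]
2. ∠QKW = 28°  [△WKQ]
3. ∠GKW = 28°  [Q on ray KG]
4. ∠KGW = 72°  [△WKG]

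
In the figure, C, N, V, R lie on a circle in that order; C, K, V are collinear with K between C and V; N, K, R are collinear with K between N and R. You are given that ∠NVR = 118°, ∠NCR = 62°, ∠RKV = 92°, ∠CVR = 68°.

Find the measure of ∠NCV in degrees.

∠NCV = 20°

1. ∠CKN = 92°  [vertical angles at K]
2. ∠CNR = 68°  [same arc CR]
3. ∠NCV = 20°  [△CKN]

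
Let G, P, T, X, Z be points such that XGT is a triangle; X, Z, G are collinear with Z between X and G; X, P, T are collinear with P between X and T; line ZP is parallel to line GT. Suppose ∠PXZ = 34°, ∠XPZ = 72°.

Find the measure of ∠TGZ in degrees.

∠TGZ = 74°

1. ∠PZX = 74°  [△XZP]
2. ∠GZP = 106°  [linear pair at Z on XG]
3. ∠TGZ = 74°  [ZP∥GT, co-interior at G–Z]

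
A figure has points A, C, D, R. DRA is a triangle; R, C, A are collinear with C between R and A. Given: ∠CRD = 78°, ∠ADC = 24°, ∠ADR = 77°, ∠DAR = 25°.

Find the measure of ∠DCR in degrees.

1. ∠CAD = 25°  [C on ray AR]
2. ∠ACD = 131°  [△DCA]
3. ∠DCR = 49°  [linear pair at C on RA]

∠DCR = 49°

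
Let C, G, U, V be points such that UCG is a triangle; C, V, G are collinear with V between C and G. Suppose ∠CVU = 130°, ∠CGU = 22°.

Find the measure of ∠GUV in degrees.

1. ∠GVU = 50°  [linear pair at V on CG]
2. ∠UGV = 22°  [V on ray GC]
3. ∠GUV = 108°  [△UVG]

∠GUV = 108°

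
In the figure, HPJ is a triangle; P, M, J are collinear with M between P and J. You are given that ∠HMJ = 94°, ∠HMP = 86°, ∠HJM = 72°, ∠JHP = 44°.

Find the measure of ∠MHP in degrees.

1. ∠HJP = 72°  [M on ray JP]
2. ∠HPJ = 64°  [△HPJ]
3. ∠HPM = 64°  [M on ray PJ]
4. ∠MHP = 30°  [△HPM]

∠MHP = 30°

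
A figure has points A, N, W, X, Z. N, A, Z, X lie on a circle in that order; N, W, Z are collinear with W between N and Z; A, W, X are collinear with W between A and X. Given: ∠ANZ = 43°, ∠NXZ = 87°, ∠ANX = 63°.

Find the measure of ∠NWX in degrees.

∠NWX = 116°

1. ∠AXZ = 43°  [same arc AZ]
2. ∠NAZ = 93°  [cyclic NAZX, opposite ∠A+∠X]
3. ∠AZX = 117°  [cyclic NAZX, opposite ∠N+∠Z]
4. ∠XAZ = 20°  [△AZX]
5. ∠AZN = 44°  [△NAZ]
6. ∠XNZ = 20°  [same arc ZX]
7. ∠AXN = 44°  [same arc NA]
8. ∠NWX = 116°  [△NWX]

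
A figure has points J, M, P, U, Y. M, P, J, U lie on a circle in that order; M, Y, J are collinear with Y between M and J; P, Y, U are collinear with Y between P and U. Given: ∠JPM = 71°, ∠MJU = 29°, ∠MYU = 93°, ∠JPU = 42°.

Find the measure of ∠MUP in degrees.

1. ∠JUM = 109°  [cyclic MPJU, opposite ∠P+∠U]
2. ∠JMU = 42°  [△MJU]
3. ∠MUP = 45°  [△MYU]

∠MUP = 45°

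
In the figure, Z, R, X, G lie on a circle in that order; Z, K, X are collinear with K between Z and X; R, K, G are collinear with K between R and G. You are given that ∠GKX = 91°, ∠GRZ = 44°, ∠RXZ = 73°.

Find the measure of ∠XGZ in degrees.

1. ∠GKZ = 89°  [linear pair at K on ZX]
2. ∠GXZ = 44°  [same arc ZG]
3. ∠RGZ = 73°  [same arc ZR]
4. ∠GZX = 18°  [△ZKG]
5. ∠XGZ = 118°  [△ZXG]

∠XGZ = 118°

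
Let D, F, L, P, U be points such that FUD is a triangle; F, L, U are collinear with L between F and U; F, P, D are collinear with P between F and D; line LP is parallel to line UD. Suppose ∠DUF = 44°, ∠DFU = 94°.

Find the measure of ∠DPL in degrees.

∠DPL = 138°

1. ∠FDU = 42°  [△FUD]
2. ∠FPL = 42°  [LP∥UD, corresponding at P]
3. ∠DPL = 138°  [linear pair at P on FD]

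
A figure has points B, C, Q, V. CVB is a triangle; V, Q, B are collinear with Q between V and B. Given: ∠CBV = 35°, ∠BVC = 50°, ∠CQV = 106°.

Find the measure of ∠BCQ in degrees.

∠BCQ = 71°

1. ∠CBQ = 35°  [Q on ray BV]
2. ∠BQC = 74°  [linear pair at Q on VB]
3. ∠BCQ = 71°  [△CQB]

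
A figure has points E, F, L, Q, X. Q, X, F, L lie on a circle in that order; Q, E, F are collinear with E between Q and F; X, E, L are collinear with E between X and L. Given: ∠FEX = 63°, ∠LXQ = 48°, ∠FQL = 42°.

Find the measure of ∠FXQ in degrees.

1. ∠LFQ = 48°  [same arc QL]
2. ∠FLQ = 90°  [△QFL]
3. ∠FXQ = 90°  [cyclic QXFL, opposite ∠X+∠L]

∠FXQ = 90°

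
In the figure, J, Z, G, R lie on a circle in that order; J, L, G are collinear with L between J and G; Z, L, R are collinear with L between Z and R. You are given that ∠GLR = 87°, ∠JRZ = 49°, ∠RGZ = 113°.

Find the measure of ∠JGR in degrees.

∠JGR = 64°

1. ∠RJZ = 67°  [cyclic JZGR, opposite ∠J+∠G]
2. ∠JZR = 64°  [△JZR]
3. ∠JGR = 64°  [same arc JR]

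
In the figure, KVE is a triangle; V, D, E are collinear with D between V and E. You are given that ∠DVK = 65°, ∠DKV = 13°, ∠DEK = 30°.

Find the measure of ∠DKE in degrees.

1. ∠KDV = 102°  [△KVD]
2. ∠EDK = 78°  [linear pair at D on VE]
3. ∠DKE = 72°  [△KDE]

∠DKE = 72°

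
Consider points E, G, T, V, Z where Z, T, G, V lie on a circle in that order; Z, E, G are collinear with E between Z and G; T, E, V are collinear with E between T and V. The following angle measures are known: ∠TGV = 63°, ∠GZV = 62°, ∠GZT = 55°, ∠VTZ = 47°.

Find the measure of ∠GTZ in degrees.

∠GTZ = 109°

1. ∠VGZ = 47°  [same arc ZV]
2. ∠GVZ = 71°  [△ZGV]
3. ∠GTZ = 109°  [cyclic ZTGV, opposite ∠T+∠V]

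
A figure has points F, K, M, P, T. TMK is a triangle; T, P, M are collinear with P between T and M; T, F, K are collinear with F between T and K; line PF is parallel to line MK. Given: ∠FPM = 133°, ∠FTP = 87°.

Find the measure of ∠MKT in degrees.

∠MKT = 46°

1. ∠FPT = 47°  [linear pair at P on TM]
2. ∠PFT = 46°  [△TPF]
3. ∠MKT = 46°  [PF∥MK, corresponding at F]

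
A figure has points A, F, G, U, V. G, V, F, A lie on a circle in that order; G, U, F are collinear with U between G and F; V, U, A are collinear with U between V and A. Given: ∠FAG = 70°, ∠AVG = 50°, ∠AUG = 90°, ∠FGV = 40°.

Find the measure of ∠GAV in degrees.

1. ∠FVG = 110°  [cyclic GVFA, opposite ∠V+∠A]
2. ∠GFV = 30°  [△GVF]
3. ∠GAV = 30°  [same arc GV]

∠GAV = 30°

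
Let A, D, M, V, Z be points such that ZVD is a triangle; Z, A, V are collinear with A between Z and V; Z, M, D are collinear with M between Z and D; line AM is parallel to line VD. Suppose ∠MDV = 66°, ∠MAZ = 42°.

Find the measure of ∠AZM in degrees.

1. ∠VDZ = 66°  [M on ray DZ]
2. ∠DVZ = 42°  [AM∥VD, corresponding at A]
3. ∠DZV = 72°  [△ZVD]
4. ∠AZM = 72°  [A on ZV, M on ZD]

∠AZM = 72°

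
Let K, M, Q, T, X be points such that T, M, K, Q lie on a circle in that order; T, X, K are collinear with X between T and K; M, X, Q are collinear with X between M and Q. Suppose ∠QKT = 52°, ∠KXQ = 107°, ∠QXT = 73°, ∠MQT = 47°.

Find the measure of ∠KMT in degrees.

1. ∠QMT = 52°  [same arc TQ]
2. ∠MXT = 107°  [vertical angles at X]
3. ∠MKT = 47°  [same arc TM]
4. ∠KTM = 21°  [△TXM]
5. ∠KMT = 112°  [△TMK]

∠KMT = 112°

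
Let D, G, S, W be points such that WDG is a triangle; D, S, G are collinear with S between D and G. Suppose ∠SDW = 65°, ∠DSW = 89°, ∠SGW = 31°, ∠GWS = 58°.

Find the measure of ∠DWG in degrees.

1. ∠GDW = 65°  [S on ray DG]
2. ∠DGW = 31°  [S on ray GD]
3. ∠DWG = 84°  [△WDG]

∠DWG = 84°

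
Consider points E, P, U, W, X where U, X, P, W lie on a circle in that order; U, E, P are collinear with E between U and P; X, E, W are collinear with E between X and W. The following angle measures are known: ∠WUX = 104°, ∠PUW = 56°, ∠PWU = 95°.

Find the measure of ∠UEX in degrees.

∠UEX = 103°

1. ∠WPX = 76°  [cyclic UXPW, opposite ∠U+∠P]
2. ∠PXW = 56°  [same arc PW]
3. ∠UPW = 29°  [△UPW]
4. ∠PWX = 48°  [△XPW]
5. ∠UXW = 29°  [same arc UW]
6. ∠PUX = 48°  [same arc XP]
7. ∠UEX = 103°  [△UEX]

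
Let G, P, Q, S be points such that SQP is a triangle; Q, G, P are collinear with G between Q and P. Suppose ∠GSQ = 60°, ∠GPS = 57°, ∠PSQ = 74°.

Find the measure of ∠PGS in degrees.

∠PGS = 109°

1. ∠QPS = 57°  [G on ray PQ]
2. ∠PQS = 49°  [△SQP]
3. ∠GQS = 49°  [G on ray QP]
4. ∠QGS = 71°  [△SQG]
5. ∠PGS = 109°  [linear pair at G on QP]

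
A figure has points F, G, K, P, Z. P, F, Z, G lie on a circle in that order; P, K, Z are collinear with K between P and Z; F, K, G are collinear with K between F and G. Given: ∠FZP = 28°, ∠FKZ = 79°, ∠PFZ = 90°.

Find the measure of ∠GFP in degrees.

1. ∠FPZ = 62°  [△PFZ]
2. ∠FKP = 101°  [linear pair at K on PZ]
3. ∠GFP = 17°  [△PKF]

∠GFP = 17°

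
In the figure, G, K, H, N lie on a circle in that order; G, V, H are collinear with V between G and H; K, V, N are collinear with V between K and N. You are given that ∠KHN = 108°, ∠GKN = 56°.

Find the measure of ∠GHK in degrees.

∠GHK = 52°

1. ∠KGN = 72°  [cyclic GKHN, opposite ∠G+∠H]
2. ∠GNK = 52°  [△GKN]
3. ∠GHK = 52°  [same arc GK]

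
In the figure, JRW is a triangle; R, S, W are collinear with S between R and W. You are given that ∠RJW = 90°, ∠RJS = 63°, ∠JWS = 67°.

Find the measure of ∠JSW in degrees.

1. ∠JWR = 67°  [S on ray WR]
2. ∠JRW = 23°  [△JRW]
3. ∠JRS = 23°  [S on ray RW]
4. ∠JSR = 94°  [△JRS]
5. ∠JSW = 86°  [linear pair at S on RW]

∠JSW = 86°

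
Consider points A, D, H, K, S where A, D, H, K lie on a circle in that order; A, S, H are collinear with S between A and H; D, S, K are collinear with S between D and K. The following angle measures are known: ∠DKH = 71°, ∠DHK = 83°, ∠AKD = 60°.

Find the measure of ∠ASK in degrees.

1. ∠HDK = 26°  [△DHK]
2. ∠HAK = 26°  [same arc HK]
3. ∠ASK = 94°  [△ASK]

∠ASK = 94°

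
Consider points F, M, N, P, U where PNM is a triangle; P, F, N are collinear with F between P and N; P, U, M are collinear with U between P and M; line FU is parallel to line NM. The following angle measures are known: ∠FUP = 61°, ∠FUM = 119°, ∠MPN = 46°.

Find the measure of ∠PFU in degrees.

1. ∠NMP = 61°  [FU∥NM, corresponding at U]
2. ∠MNP = 73°  [△PNM]
3. ∠PFU = 73°  [FU∥NM, corresponding at F]

∠PFU = 73°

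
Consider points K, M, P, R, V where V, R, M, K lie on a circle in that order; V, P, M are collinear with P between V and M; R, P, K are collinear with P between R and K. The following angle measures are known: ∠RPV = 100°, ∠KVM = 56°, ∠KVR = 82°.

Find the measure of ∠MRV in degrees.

∠MRV = 110°

1. ∠MPR = 80°  [linear pair at P on VM]
2. ∠KRM = 56°  [same arc MK]
3. ∠KMR = 98°  [cyclic VRMK, opposite ∠V+∠M]
4. ∠RMV = 44°  [△RPM]
5. ∠MKR = 26°  [△RMK]
6. ∠MVR = 26°  [same arc RM]
7. ∠MRV = 110°  [△VRM]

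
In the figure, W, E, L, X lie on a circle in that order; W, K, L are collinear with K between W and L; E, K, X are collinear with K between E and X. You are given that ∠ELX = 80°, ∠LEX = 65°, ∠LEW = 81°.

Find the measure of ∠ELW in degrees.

∠ELW = 64°

1. ∠EXL = 35°  [△ELX]
2. ∠EWL = 35°  [same arc EL]
3. ∠ELW = 64°  [△WEL]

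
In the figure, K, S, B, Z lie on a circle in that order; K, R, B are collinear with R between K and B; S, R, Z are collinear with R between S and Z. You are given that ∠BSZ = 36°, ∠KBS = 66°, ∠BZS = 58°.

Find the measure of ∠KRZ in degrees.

1. ∠BKZ = 36°  [same arc BZ]
2. ∠KZS = 66°  [same arc KS]
3. ∠KRZ = 78°  [△KRZ]

∠KRZ = 78°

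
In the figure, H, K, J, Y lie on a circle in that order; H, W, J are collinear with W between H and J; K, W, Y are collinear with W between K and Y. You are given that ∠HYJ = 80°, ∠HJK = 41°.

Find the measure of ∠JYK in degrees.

∠JYK = 39°

1. ∠HKJ = 100°  [cyclic HKJY, opposite ∠K+∠Y]
2. ∠JHK = 39°  [△HKJ]
3. ∠JYK = 39°  [same arc KJ]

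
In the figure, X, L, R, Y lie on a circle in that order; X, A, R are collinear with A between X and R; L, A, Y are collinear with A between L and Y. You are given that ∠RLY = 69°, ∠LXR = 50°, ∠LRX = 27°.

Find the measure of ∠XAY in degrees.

1. ∠RXY = 69°  [same arc RY]
2. ∠LYX = 27°  [same arc XL]
3. ∠XAY = 84°  [△XAY]

∠XAY = 84°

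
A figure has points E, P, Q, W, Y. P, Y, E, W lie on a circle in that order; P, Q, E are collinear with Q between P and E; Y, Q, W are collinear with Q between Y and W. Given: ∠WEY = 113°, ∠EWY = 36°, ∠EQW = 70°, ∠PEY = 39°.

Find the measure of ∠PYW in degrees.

1. ∠WPY = 67°  [cyclic PYEW, opposite ∠P+∠E]
2. ∠PWY = 39°  [same arc PY]
3. ∠PYW = 74°  [△PYW]

∠PYW = 74°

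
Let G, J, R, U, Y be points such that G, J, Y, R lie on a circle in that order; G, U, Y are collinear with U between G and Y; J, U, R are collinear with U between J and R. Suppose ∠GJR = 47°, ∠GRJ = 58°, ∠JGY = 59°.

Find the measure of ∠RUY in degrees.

∠RUY = 74°

1. ∠GYR = 47°  [same arc GR]
2. ∠JRY = 59°  [same arc JY]
3. ∠RUY = 74°  [△YUR]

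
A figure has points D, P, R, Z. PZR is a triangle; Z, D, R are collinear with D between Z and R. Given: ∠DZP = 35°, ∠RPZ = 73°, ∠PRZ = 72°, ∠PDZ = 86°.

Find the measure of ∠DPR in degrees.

∠DPR = 14°

1. ∠DRP = 72°  [D on ray RZ]
2. ∠PDR = 94°  [linear pair at D on ZR]
3. ∠DPR = 14°  [△PDR]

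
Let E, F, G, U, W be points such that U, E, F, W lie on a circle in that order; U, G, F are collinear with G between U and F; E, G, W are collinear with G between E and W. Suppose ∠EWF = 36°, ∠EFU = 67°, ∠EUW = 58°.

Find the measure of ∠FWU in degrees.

1. ∠EUF = 36°  [same arc EF]
2. ∠FEU = 77°  [△UEF]
3. ∠FWU = 103°  [cyclic UEFW, opposite ∠E+∠W]

∠FWU = 103°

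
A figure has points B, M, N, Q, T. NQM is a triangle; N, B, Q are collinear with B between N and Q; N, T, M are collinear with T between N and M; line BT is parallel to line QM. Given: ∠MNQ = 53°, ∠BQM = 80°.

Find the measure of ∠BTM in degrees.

1. ∠MQN = 80°  [B on ray QN]
2. ∠NMQ = 47°  [△NQM]
3. ∠BTN = 47°  [BT∥QM, corresponding at T]
4. ∠BTM = 133°  [linear pair at T on NM]

∠BTM = 133°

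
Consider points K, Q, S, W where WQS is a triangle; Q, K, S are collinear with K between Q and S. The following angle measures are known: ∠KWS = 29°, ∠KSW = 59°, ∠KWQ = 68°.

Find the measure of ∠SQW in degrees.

∠SQW = 24°

1. ∠SKW = 92°  [△WKS]
2. ∠QKW = 88°  [linear pair at K on QS]
3. ∠KQW = 24°  [△WQK]
4. ∠SQW = 24°  [K on ray QS]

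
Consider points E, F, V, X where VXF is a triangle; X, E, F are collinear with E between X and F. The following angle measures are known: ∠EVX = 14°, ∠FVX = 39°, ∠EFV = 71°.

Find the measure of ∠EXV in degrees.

1. ∠VFX = 71°  [E on ray FX]
2. ∠FXV = 70°  [△VXF]
3. ∠EXV = 70°  [E on ray XF]

∠EXV = 70°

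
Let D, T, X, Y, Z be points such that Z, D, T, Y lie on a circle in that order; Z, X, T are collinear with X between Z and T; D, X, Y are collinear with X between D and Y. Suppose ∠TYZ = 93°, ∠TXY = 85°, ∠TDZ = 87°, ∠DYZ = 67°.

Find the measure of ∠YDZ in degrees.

∠YDZ = 69°

1. ∠DXZ = 85°  [vertical angles at X]
2. ∠DTZ = 67°  [same arc ZD]
3. ∠DZT = 26°  [△ZDT]
4. ∠YDZ = 69°  [△ZXD]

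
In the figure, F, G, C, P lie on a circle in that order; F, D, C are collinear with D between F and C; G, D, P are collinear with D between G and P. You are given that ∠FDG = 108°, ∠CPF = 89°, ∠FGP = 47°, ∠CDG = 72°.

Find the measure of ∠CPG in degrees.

1. ∠CDP = 108°  [vertical angles at D]
2. ∠FCP = 47°  [same arc FP]
3. ∠CPG = 25°  [△CDP]

∠CPG = 25°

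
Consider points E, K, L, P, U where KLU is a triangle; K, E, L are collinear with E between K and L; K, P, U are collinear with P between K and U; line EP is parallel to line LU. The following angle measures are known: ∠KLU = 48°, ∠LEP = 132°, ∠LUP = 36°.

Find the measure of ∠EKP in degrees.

1. ∠KUL = 36°  [P on ray UK]
2. ∠LKU = 96°  [△KLU]
3. ∠EKP = 96°  [E on KL, P on KU]

∠EKP = 96°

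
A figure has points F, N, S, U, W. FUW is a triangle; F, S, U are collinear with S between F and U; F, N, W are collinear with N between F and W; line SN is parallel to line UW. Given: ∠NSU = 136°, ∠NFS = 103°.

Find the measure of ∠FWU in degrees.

1. ∠FSN = 44°  [linear pair at S on FU]
2. ∠FNS = 33°  [△FSN]
3. ∠FWU = 33°  [SN∥UW, corresponding at N]

∠FWU = 33°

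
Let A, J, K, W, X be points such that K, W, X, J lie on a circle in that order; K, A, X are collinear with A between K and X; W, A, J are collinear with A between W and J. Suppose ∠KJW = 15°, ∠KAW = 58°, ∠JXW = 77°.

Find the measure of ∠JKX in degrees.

∠JKX = 43°

1. ∠KXW = 15°  [same arc KW]
2. ∠WAX = 122°  [linear pair at A on KX]
3. ∠JWX = 43°  [△WAX]
4. ∠JKX = 43°  [same arc XJ]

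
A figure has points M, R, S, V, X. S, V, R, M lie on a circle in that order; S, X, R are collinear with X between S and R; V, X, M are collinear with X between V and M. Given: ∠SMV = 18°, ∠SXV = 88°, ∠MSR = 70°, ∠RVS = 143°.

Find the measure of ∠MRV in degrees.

1. ∠SRV = 18°  [same arc SV]
2. ∠MVR = 70°  [same arc RM]
3. ∠RSV = 19°  [△SVR]
4. ∠RMV = 19°  [same arc VR]
5. ∠MRV = 91°  [△VRM]

∠MRV = 91°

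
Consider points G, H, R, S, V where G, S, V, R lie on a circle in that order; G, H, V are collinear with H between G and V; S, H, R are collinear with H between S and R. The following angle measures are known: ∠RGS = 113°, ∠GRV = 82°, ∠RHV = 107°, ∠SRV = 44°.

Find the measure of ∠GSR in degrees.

∠GSR = 29°

1. ∠GHS = 107°  [vertical angles at H]
2. ∠SGV = 44°  [same arc SV]
3. ∠GSR = 29°  [△GHS]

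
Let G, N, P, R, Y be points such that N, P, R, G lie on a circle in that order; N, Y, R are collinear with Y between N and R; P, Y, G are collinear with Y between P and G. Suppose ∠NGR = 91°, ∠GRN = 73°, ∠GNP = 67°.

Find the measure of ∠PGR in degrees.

1. ∠GNR = 16°  [△NRG]
2. ∠GRP = 113°  [cyclic NPRG, opposite ∠N+∠R]
3. ∠GPR = 16°  [same arc RG]
4. ∠PGR = 51°  [△PRG]

∠PGR = 51°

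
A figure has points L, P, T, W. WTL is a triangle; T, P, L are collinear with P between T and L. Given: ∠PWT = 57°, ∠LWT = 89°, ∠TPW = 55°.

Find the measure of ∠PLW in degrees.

∠PLW = 23°

1. ∠PTW = 68°  [△WTP]
2. ∠LTW = 68°  [P on ray TL]
3. ∠TLW = 23°  [△WTL]
4. ∠PLW = 23°  [P on ray LT]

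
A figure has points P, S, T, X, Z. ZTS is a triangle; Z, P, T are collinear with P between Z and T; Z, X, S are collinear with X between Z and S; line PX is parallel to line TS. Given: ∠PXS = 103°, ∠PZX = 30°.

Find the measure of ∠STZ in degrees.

1. ∠PXZ = 77°  [linear pair at X on ZS]
2. ∠XPZ = 73°  [△ZPX]
3. ∠STZ = 73°  [PX∥TS, corresponding at P]

∠STZ = 73°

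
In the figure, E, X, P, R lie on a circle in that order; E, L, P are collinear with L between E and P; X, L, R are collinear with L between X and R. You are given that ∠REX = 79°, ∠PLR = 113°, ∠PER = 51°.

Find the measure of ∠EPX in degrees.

1. ∠ELX = 113°  [vertical angles at L]
2. ∠PXR = 51°  [same arc PR]
3. ∠PLX = 67°  [linear pair at L on EP]
4. ∠EPX = 62°  [△XLP]

∠EPX = 62°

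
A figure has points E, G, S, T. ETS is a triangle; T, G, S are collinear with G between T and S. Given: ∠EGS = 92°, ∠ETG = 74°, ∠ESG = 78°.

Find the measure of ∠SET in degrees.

∠SET = 28°

1. ∠ETS = 74°  [G on ray TS]
2. ∠EST = 78°  [G on ray ST]
3. ∠SET = 28°  [△ETS]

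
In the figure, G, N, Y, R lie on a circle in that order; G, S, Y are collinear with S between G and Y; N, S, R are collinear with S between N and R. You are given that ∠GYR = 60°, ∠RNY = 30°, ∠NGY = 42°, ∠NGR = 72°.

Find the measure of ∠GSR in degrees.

1. ∠GNR = 60°  [same arc GR]
2. ∠RGY = 30°  [same arc YR]
3. ∠GRN = 48°  [△GNR]
4. ∠GSR = 102°  [△GSR]

∠GSR = 102°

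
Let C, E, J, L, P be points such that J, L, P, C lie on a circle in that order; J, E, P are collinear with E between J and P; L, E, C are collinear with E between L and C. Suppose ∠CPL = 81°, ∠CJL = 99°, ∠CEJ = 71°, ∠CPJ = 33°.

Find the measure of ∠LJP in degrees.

∠LJP = 38°

1. ∠LEP = 71°  [vertical angles at E]
2. ∠CLJ = 33°  [same arc JC]
3. ∠JEL = 109°  [linear pair at E on JP]
4. ∠LJP = 38°  [△JEL]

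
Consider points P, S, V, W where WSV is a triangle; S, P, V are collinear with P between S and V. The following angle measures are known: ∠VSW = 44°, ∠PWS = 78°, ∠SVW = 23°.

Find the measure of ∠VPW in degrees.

∠VPW = 122°

1. ∠PSW = 44°  [P on ray SV]
2. ∠SPW = 58°  [△WSP]
3. ∠VPW = 122°  [linear pair at P on SV]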